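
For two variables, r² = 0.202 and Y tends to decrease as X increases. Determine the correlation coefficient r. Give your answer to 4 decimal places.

|r| = √0.202 = 0.4494
The association is negative, so r = −0.4494.

-0.4494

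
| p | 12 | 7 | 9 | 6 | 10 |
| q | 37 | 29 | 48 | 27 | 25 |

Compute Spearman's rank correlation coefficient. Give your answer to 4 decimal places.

Rank p: 5, 2, 3, 1, 4
Rank q: 4, 3, 5, 2, 1
d = rank(p) − rank(q): 1, -1, -2, -1, 3; Σd² = 16
ρ = 1 − 6Σd² / [n(n²−1)] = 1 − 6×16 / (5×24) = 1 − 96/120 ≈ 0.2000

0.2000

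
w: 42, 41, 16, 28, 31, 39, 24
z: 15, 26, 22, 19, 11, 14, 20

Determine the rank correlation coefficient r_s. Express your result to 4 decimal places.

Rank w: 7, 6, 1, 3, 4, 5, 2
Rank z: 3, 7, 6, 4, 1, 2, 5
d = rank(w) − rank(z): 4, -1, -5, -1, 3, 3, -3; Σd² = 70
ρ = 1 − 6Σd² / [n(n²−1)] = 1 − 6×70 / (7×48) = 1 − 420/336 ≈ -0.2500

-0.2500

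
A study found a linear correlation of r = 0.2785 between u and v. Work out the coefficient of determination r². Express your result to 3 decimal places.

r² = (0.2785)² = 0.078

0.078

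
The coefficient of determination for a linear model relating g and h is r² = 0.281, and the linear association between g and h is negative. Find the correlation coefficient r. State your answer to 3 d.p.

|r| = √0.281 = 0.530
The association is negative, so r = −0.530.

-0.530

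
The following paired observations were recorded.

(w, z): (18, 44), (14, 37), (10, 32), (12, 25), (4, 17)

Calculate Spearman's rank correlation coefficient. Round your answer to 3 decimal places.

Rank w: 5, 4, 2, 3, 1
Rank z: 5, 4, 3, 2, 1
d = rank(w) − rank(z): 0, 0, -1, 1, 0; Σd² = 2
ρ = 1 − 6Σd² / [n(n²−1)] = 1 − 6×2 / (5×24) = 1 − 12/120 ≈ 0.900

0.900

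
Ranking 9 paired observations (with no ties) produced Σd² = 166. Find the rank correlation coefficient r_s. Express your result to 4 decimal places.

-0.3833

ρ = 1 − 6Σd² / [n(n²−1)] = 1 − 6×166 / (9×80)
  = 1 − 996/720 = 1 − 1.38333 ≈ -0.3833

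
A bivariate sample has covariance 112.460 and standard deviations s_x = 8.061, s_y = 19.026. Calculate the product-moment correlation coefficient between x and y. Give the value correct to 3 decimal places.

0.733

r = Cov(x,y) / (s_x · s_y) = 112.460 / (8.061 × 19.026)
  = 112.460 / 153.3686 ≈ 0.733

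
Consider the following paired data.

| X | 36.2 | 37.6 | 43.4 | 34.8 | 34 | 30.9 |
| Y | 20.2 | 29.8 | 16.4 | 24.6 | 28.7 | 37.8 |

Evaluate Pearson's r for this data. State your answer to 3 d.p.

n = 6, ΣX = 216.9, ΣY = 157.5, ΣX² = 7929.61, ΣY² = 4422.73, ΣXY = 5563.38
nΣXY − ΣXΣY = 33380.28 − 34161.75 = -781.47
nΣX² − (ΣX)² = 47577.66 − 47045.61 = 532.05; nΣY² − (ΣY)² = 26536.38 − 24806.25 = 1730.13
r = -781.47 / √(532.05 × 1730.13) = -781.47 / 959.4351 ≈ -0.815

-0.815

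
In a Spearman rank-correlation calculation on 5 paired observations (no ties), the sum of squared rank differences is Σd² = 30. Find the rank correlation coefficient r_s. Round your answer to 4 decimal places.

ρ = 1 − 6Σd² / [n(n²−1)] = 1 − 6×30 / (5×24)
  = 1 − 180/120 = 1 − 1.50000 ≈ -0.5000

-0.5000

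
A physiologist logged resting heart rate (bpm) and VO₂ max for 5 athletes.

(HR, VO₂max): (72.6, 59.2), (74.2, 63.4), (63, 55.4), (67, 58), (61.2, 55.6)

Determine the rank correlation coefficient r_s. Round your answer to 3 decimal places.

0.900

Rank HR: 4, 5, 2, 3, 1
Rank VO₂max: 4, 5, 1, 3, 2
d = rank(HR) − rank(VO₂max): 0, 0, 1, 0, -1; Σd² = 2
ρ = 1 − 6Σd² / [n(n²−1)] = 1 − 6×2 / (5×24) = 1 − 12/120 ≈ 0.900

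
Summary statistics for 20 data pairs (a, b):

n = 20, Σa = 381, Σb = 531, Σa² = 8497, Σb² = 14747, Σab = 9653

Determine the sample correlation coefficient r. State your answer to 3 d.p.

r = (nΣab − ΣaΣb) / √[(nΣa² − (Σa)²)(nΣb² − (Σb)²)]
Numerator: 20×9653 − 381×531 = -9251
Denominator: √[(169940 − 145161)(294940 − 281961)] = √[24779 × 12979] = 17933.3946
r = -9251 / 17933.3946 ≈ -0.516

-0.516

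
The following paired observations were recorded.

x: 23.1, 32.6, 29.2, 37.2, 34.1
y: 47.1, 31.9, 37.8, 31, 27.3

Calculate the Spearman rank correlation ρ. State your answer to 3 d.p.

Rank x: 1, 3, 2, 5, 4
Rank y: 5, 3, 4, 2, 1
d = rank(x) − rank(y): -4, 0, -2, 3, 3; Σd² = 38
ρ = 1 − 6Σd² / [n(n²−1)] = 1 − 6×38 / (5×24) = 1 − 228/120 ≈ -0.900

-0.900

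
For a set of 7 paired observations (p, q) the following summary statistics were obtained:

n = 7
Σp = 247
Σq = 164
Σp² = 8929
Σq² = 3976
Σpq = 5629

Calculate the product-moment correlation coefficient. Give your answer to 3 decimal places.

r = (nΣpq − ΣpΣq) / √[(nΣp² − (Σp)²)(nΣq² − (Σq)²)]
Numerator: 7×5629 − 247×164 = -1105
Denominator: √[(62503 − 61009)(27832 − 26896)] = √[1494 × 936] = 1182.5329
r = -1105 / 1182.5329 ≈ -0.934

-0.934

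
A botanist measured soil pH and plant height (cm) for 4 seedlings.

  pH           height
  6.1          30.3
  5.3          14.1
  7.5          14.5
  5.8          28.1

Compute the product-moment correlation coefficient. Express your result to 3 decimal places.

-0.243

n = 4, Σx = 24.7, Σy = 87, Σx² = 155.19, Σy² = 2116.76, Σxy = 531.29
nΣxy − ΣxΣy = 2125.16 − 2148.9 = -23.74
nΣx² − (Σx)² = 620.76 − 610.09 = 10.67; nΣy² − (Σy)² = 8467.04 − 7569 = 898.04
r = -23.74 / √(10.67 × 898.04) = -23.74 / 97.8881 ≈ -0.243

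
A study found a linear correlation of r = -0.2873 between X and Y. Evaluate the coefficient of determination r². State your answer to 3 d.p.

0.083

r² = (-0.2873)² = 0.083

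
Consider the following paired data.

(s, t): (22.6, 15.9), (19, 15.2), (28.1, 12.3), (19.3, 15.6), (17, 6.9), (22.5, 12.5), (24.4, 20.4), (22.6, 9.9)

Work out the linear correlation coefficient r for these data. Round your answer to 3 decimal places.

n = 8, Σs = 175.5, Σt = 108.7, Σs² = 3935.23, Σt² = 1596.53, Σst = 2414.9
nΣst − ΣsΣt = 19319.2 − 19076.85 = 242.35
nΣs² − (Σs)² = 31481.84 − 30800.25 = 681.59; nΣt² − (Σt)² = 12772.24 − 11815.69 = 956.55
r = 242.35 / √(681.59 × 956.55) = 242.35 / 807.4496 ≈ 0.300

0.300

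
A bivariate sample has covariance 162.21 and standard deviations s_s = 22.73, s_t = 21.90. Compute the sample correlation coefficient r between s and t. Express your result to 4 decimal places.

r = Cov(s,t) / (s_s · s_t) = 162.21 / (22.73 × 21.90)
  = 162.21 / 497.7870 ≈ 0.3259

0.3259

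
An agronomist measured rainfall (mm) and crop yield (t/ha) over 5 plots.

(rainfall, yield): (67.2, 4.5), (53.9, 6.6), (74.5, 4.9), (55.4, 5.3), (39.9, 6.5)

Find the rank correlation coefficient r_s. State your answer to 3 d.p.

-0.800

Rank rainfall: 4, 2, 5, 3, 1
Rank yield: 1, 5, 2, 3, 4
d = rank(rainfall) − rank(yield): 3, -3, 3, 0, -3; Σd² = 36
ρ = 1 − 6Σd² / [n(n²−1)] = 1 − 6×36 / (5×24) = 1 − 216/120 ≈ -0.800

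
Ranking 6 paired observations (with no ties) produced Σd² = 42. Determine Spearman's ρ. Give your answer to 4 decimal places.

-0.2000

ρ = 1 − 6Σd² / [n(n²−1)] = 1 − 6×42 / (6×35)
  = 1 − 252/210 = 1 − 1.20000 ≈ -0.2000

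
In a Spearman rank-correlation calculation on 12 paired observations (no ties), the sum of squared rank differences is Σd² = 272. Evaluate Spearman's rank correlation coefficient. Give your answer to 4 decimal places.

ρ = 1 − 6Σd² / [n(n²−1)] = 1 − 6×272 / (12×143)
  = 1 − 1632/1716 = 1 − 0.95105 ≈ 0.0490

0.0490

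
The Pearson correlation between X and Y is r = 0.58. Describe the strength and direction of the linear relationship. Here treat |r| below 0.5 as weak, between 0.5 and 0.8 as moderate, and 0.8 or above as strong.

moderate positive

r = 0.58 > 0 so the relationship is positive.
|r| = 0.58, which falls in the moderate range.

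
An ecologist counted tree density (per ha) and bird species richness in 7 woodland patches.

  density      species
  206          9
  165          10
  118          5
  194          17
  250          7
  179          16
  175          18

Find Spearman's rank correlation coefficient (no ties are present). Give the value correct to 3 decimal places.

Rank density: 6, 2, 1, 5, 7, 4, 3
Rank species: 3, 4, 1, 6, 2, 5, 7
d = rank(density) − rank(species): 3, -2, 0, -1, 5, -1, -4; Σd² = 56
ρ = 1 − 6Σd² / [n(n²−1)] = 1 − 6×56 / (7×48) = 1 − 336/336 ≈ 0.000

0.000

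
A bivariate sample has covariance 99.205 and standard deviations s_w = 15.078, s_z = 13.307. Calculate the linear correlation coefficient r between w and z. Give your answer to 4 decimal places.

r = Cov(w,z) / (s_w · s_z) = 99.205 / (15.078 × 13.307)
  = 99.205 / 200.6429 ≈ 0.4944

0.4944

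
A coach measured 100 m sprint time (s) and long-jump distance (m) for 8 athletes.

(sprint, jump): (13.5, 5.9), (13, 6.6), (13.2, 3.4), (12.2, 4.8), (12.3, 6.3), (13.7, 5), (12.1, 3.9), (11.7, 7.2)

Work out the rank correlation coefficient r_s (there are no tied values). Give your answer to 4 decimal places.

-0.2143

Rank sprint: 7, 5, 6, 3, 4, 8, 2, 1
Rank jump: 5, 7, 1, 3, 6, 4, 2, 8
d = rank(sprint) − rank(jump): 2, -2, 5, 0, -2, 4, 0, -7; Σd² = 102
ρ = 1 − 6Σd² / [n(n²−1)] = 1 − 6×102 / (8×63) = 1 − 612/504 ≈ -0.2143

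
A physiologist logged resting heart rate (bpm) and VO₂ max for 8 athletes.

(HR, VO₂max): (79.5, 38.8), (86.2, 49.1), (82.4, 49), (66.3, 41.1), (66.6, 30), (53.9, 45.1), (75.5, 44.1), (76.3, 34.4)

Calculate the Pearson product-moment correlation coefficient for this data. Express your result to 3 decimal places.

0.288

n = 8, Σx = 586.7, Σy = 331.6, Σx² = 43798.85, Σy² = 14068.64, Σxy = 24462.71
nΣxy − ΣxΣy = 195701.68 − 194549.72 = 1151.96
nΣx² − (Σx)² = 350390.8 − 344216.89 = 6173.91; nΣy² − (Σy)² = 112549.12 − 109958.56 = 2590.56
r = 1151.96 / √(6173.91 × 2590.56) = 1151.96 / 3999.2355 ≈ 0.288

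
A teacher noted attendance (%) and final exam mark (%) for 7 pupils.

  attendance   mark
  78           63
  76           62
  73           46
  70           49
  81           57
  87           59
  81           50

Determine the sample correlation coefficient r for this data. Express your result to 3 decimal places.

n = 7, Σx = 546, Σy = 386, Σx² = 42780, Σy² = 21560, Σxy = 30214
nΣxy − ΣxΣy = 211498 − 210756 = 742
nΣx² − (Σx)² = 299460 − 298116 = 1344; nΣy² − (Σy)² = 150920 − 148996 = 1924
r = 742 / √(1344 × 1924) = 742 / 1608.0597 ≈ 0.461

0.461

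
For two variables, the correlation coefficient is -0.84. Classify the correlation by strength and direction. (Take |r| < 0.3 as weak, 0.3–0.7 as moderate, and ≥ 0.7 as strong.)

r = -0.84 < 0 so the relationship is negative.
|r| = 0.84, which falls in the strong range.

strong negative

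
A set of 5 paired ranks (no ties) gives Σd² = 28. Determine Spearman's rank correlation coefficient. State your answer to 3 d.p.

ρ = 1 − 6Σd² / [n(n²−1)] = 1 − 6×28 / (5×24)
  = 1 − 168/120 = 1 − 1.4000 ≈ -0.400

-0.400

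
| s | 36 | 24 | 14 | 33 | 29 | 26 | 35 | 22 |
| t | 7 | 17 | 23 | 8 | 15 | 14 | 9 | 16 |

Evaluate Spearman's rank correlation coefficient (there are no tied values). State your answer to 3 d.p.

Rank s: 8, 3, 1, 6, 5, 4, 7, 2
Rank t: 1, 7, 8, 2, 5, 4, 3, 6
d = rank(s) − rank(t): 7, -4, -7, 4, 0, 0, 4, -4; Σd² = 162
ρ = 1 − 6Σd² / [n(n²−1)] = 1 − 6×162 / (8×63) = 1 − 972/504 ≈ -0.929

-0.929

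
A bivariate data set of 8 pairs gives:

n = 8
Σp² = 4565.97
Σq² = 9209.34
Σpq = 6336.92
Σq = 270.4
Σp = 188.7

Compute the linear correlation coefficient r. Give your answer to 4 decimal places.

r = (nΣpq − ΣpΣq) / √[(nΣp² − (Σp)²)(nΣq² − (Σq)²)]
Numerator: 8×6336.92 − 188.7×270.4 = -329.12
Denominator: √[(36527.76 − 35607.69)(73674.72 − 73116.16)] = √[920.07 × 558.56] = 716.8782
r = -329.12 / 716.8782 ≈ -0.4591

-0.4591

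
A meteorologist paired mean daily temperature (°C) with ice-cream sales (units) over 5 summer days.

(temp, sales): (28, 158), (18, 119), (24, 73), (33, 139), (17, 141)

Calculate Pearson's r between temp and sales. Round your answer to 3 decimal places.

n = 5, Σx = 120, Σy = 630, Σx² = 3062, Σy² = 83656, Σxy = 15302
nΣxy − ΣxΣy = 76510 − 75600 = 910
nΣx² − (Σx)² = 15310 − 14400 = 910; nΣy² − (Σy)² = 418280 − 396900 = 21380
r = 910 / √(910 × 21380) = 910 / 4410.8729 ≈ 0.206

0.206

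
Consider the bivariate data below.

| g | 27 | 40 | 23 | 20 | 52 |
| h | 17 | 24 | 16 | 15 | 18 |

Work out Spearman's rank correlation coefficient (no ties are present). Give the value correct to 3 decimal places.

0.900

Rank g: 3, 4, 2, 1, 5
Rank h: 3, 5, 2, 1, 4
d = rank(g) − rank(h): 0, -1, 0, 0, 1; Σd² = 2
ρ = 1 − 6Σd² / [n(n²−1)] = 1 − 6×2 / (5×24) = 1 − 12/120 ≈ 0.900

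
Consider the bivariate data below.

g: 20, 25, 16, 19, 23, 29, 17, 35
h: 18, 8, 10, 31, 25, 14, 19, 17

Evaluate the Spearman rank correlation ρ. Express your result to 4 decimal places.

-0.2381

Rank g: 4, 6, 1, 3, 5, 7, 2, 8
Rank h: 5, 1, 2, 8, 7, 3, 6, 4
d = rank(g) − rank(h): -1, 5, -1, -5, -2, 4, -4, 4; Σd² = 104
ρ = 1 − 6Σd² / [n(n²−1)] = 1 − 6×104 / (8×63) = 1 − 624/504 ≈ -0.2381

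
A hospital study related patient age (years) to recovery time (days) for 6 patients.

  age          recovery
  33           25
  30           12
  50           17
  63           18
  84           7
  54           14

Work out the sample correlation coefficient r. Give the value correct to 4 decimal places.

-0.5816

n = 6, Σx = 314, Σy = 93, Σx² = 18430, Σy² = 1627, Σxy = 4513
nΣxy − ΣxΣy = 27078 − 29202 = -2124
nΣx² − (Σx)² = 110580 − 98596 = 11984; nΣy² − (Σy)² = 9762 − 8649 = 1113
r = -2124 / √(11984 × 1113) = -2124 / 3652.1490 ≈ -0.5816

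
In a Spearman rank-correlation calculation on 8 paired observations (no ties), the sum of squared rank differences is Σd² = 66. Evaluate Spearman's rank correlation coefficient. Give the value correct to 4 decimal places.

0.2143

ρ = 1 − 6Σd² / [n(n²−1)] = 1 − 6×66 / (8×63)
  = 1 − 396/504 = 1 − 0.78571 ≈ 0.2143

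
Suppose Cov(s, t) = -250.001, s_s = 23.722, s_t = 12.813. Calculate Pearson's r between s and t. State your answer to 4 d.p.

r = Cov(s,t) / (s_s · s_t) = -250.001 / (23.722 × 12.813)
  = -250.001 / 303.9500 ≈ -0.8225

-0.8225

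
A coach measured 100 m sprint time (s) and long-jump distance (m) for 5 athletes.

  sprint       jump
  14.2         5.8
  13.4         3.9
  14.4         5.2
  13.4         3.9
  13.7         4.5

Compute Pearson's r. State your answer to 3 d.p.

n = 5, Σx = 69.1, Σy = 23.3, Σx² = 955.81, Σy² = 111.35, Σxy = 323.41
nΣxy − ΣxΣy = 1617.05 − 1610.03 = 7.02
nΣx² − (Σx)² = 4779.05 − 4774.81 = 4.24; nΣy² − (Σy)² = 556.75 − 542.89 = 13.86
r = 7.02 / √(4.24 × 13.86) = 7.02 / 7.6659 ≈ 0.916

0.916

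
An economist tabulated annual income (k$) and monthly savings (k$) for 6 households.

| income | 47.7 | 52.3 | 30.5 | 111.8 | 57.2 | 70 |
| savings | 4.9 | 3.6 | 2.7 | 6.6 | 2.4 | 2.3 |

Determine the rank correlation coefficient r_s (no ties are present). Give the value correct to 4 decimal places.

0.0286

Rank income: 2, 3, 1, 6, 4, 5
Rank savings: 5, 4, 3, 6, 2, 1
d = rank(income) − rank(savings): -3, -1, -2, 0, 2, 4; Σd² = 34
ρ = 1 − 6Σd² / [n(n²−1)] = 1 − 6×34 / (6×35) = 1 − 204/210 ≈ 0.0286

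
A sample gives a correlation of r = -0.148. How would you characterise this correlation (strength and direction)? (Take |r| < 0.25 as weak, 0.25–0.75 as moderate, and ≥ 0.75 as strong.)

r = -0.148 < 0 so the relationship is negative.
|r| = 0.148, which falls in the weak range.

weak negative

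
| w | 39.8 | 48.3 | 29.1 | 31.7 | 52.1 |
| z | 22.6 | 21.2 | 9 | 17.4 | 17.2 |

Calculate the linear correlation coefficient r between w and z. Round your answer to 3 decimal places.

0.563

n = 5, Σw = 201, Σz = 87.4, Σw² = 8483.04, Σz² = 1639.8, Σwz = 3633.04
nΣwz − ΣwΣz = 18165.2 − 17567.4 = 597.8
nΣw² − (Σw)² = 42415.2 − 40401 = 2014.2; nΣz² − (Σz)² = 8199 − 7638.76 = 560.24
r = 597.8 / √(2014.2 × 560.24) = 597.8 / 1062.2784 ≈ 0.563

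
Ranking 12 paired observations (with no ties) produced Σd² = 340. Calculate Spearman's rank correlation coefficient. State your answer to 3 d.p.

ρ = 1 − 6Σd² / [n(n²−1)] = 1 − 6×340 / (12×143)
  = 1 − 2040/1716 = 1 − 1.1888 ≈ -0.189

-0.189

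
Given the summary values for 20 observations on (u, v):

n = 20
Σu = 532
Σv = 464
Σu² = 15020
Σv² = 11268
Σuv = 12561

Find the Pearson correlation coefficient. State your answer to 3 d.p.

r = (nΣuv − ΣuΣv) / √[(nΣu² − (Σu)²)(nΣv² − (Σv)²)]
Numerator: 20×12561 − 532×464 = 4372
Denominator: √[(300400 − 283024)(225360 − 215296)] = √[17376 × 10064] = 13223.9201
r = 4372 / 13223.9201 ≈ 0.331

0.331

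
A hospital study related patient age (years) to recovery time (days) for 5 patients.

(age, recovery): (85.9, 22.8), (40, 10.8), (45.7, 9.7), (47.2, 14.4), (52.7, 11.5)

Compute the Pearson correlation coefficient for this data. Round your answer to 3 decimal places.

n = 5, Σx = 271.5, Σy = 69.2, Σx² = 16072.43, Σy² = 1070.18, Σxy = 4119.54
nΣxy − ΣxΣy = 20597.7 − 18787.8 = 1809.9
nΣx² − (Σx)² = 80362.15 − 73712.25 = 6649.9; nΣy² − (Σy)² = 5350.9 − 4788.64 = 562.26
r = 1809.9 / √(6649.9 × 562.26) = 1809.9 / 1933.6424 ≈ 0.936

0.936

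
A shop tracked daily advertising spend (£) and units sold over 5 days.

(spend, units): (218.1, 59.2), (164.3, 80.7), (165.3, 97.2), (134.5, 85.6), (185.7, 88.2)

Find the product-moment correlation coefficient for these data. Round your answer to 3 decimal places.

-0.682

n = 5, Σx = 867.9, Σy = 410.9, Σx² = 154460.93, Σy² = 34571.57, Σxy = 70129.63
nΣxy − ΣxΣy = 350648.15 − 356620.11 = -5971.96
nΣx² − (Σx)² = 772304.65 − 753250.41 = 19054.24; nΣy² − (Σy)² = 172857.85 − 168838.81 = 4019.04
r = -5971.96 / √(19054.24 × 4019.04) = -5971.96 / 8750.9858 ≈ -0.682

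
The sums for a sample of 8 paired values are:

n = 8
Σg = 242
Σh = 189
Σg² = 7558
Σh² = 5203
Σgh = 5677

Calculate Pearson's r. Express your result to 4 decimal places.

r = (nΣgh − ΣgΣh) / √[(nΣg² − (Σg)²)(nΣh² − (Σh)²)]
Numerator: 8×5677 − 242×189 = -322
Denominator: √[(60464 − 58564)(41624 − 35721)] = √[1900 × 5903] = 3348.9849
r = -322 / 3348.9849 ≈ -0.0961

-0.0961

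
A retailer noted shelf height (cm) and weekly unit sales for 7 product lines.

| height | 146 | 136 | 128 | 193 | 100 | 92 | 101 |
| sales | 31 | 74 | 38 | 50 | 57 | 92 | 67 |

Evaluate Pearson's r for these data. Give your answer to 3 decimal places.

n = 7, Σx = 896, Σy = 409, Σx² = 122110, Σy² = 26583, Σxy = 50035
nΣxy − ΣxΣy = 350245 − 366464 = -16219
nΣx² − (Σx)² = 854770 − 802816 = 51954; nΣy² − (Σy)² = 186081 − 167281 = 18800
r = -16219 / √(51954 × 18800) = -16219 / 31252.7631 ≈ -0.519

-0.519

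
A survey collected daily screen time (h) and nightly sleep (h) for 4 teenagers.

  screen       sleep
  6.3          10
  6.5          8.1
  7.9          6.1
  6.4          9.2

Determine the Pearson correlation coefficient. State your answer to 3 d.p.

n = 4, Σx = 27.1, Σy = 33.4, Σx² = 185.31, Σy² = 287.46, Σxy = 222.72
nΣxy − ΣxΣy = 890.88 − 905.14 = -14.26
nΣx² − (Σx)² = 741.24 − 734.41 = 6.83; nΣy² − (Σy)² = 1149.84 − 1115.56 = 34.28
r = -14.26 / √(6.83 × 34.28) = -14.26 / 15.3014 ≈ -0.932

-0.932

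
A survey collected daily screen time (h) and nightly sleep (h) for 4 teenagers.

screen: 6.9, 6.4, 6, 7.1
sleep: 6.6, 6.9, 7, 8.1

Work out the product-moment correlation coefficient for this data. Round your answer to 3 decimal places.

0.461

n = 4, Σx = 26.4, Σy = 28.6, Σx² = 174.98, Σy² = 205.78, Σxy = 189.21
nΣxy − ΣxΣy = 756.84 − 755.04 = 1.8
nΣx² − (Σx)² = 699.92 − 696.96 = 2.96; nΣy² − (Σy)² = 823.12 − 817.96 = 5.16
r = 1.8 / √(2.96 × 5.16) = 1.8 / 3.9081 ≈ 0.461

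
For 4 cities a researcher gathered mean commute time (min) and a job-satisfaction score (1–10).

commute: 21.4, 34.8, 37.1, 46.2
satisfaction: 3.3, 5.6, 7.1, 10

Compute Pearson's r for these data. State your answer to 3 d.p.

n = 4, Σx = 139.5, Σy = 26, Σx² = 5179.85, Σy² = 192.66, Σxy = 990.91
nΣxy − ΣxΣy = 3963.64 − 3627 = 336.64
nΣx² − (Σx)² = 20719.4 − 19460.25 = 1259.15; nΣy² − (Σy)² = 770.64 − 676 = 94.64
r = 336.64 / √(1259.15 × 94.64) = 336.64 / 345.2042 ≈ 0.975

0.975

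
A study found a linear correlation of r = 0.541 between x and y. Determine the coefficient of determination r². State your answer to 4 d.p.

r² = (0.541)² = 0.2927

0.2927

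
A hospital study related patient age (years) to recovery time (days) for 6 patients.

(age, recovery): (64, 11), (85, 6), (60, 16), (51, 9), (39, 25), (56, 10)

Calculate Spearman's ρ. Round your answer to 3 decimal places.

-0.486

Rank age: 5, 6, 4, 2, 1, 3
Rank recovery: 4, 1, 5, 2, 6, 3
d = rank(age) − rank(recovery): 1, 5, -1, 0, -5, 0; Σd² = 52
ρ = 1 − 6Σd² / [n(n²−1)] = 1 − 6×52 / (6×35) = 1 − 312/210 ≈ -0.486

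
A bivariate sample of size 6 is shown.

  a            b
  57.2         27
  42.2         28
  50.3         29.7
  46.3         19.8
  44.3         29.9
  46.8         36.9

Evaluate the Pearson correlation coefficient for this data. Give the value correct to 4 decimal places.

n = 6, Σa = 287.1, Σb = 171.3, Σa² = 13879.19, Σb² = 5042.75, Σab = 8188.14
nΣab − ΣaΣb = 49128.84 − 49180.23 = -51.39
nΣa² − (Σa)² = 83275.14 − 82426.41 = 848.73; nΣb² − (Σb)² = 30256.5 − 29343.69 = 912.81
r = -51.39 / √(848.73 × 912.81) = -51.39 / 880.1870 ≈ -0.0584

-0.0584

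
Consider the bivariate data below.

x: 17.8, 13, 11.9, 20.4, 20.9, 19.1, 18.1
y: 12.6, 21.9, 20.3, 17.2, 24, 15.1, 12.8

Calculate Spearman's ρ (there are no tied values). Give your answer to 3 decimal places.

Rank x: 3, 2, 1, 6, 7, 5, 4
Rank y: 1, 6, 5, 4, 7, 3, 2
d = rank(x) − rank(y): 2, -4, -4, 2, 0, 2, 2; Σd² = 48
ρ = 1 − 6Σd² / [n(n²−1)] = 1 − 6×48 / (7×48) = 1 − 288/336 ≈ 0.143

0.143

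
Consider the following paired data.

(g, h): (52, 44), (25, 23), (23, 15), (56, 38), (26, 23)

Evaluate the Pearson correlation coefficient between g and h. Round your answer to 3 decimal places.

n = 5, Σg = 182, Σh = 143, Σg² = 7670, Σh² = 4663, Σgh = 5934
nΣgh − ΣgΣh = 29670 − 26026 = 3644
nΣg² − (Σg)² = 38350 − 33124 = 5226; nΣh² − (Σh)² = 23315 − 20449 = 2866
r = 3644 / √(5226 × 2866) = 3644 / 3870.1054 ≈ 0.942

0.942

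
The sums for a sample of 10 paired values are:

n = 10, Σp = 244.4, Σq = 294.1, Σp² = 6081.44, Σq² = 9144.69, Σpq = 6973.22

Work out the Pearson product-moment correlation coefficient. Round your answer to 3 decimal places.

r = (nΣpq − ΣpΣq) / √[(nΣp² − (Σp)²)(nΣq² − (Σq)²)]
Numerator: 10×6973.22 − 244.4×294.1 = -2145.84
Denominator: √[(60814.4 − 59731.36)(91446.9 − 86494.81)] = √[1083.04 × 4952.09] = 2315.8825
r = -2145.84 / 2315.8825 ≈ -0.927

-0.927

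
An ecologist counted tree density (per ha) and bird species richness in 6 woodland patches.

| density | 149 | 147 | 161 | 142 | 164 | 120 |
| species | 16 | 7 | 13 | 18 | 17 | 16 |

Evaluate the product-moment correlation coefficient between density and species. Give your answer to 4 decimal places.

-0.1053

n = 6, Σx = 883, Σy = 87, Σx² = 131191, Σy² = 1343, Σxy = 12770
nΣxy − ΣxΣy = 76620 − 76821 = -201
nΣx² − (Σx)² = 787146 − 779689 = 7457; nΣy² − (Σy)² = 8058 − 7569 = 489
r = -201 / √(7457 × 489) = -201 / 1909.5740 ≈ -0.1053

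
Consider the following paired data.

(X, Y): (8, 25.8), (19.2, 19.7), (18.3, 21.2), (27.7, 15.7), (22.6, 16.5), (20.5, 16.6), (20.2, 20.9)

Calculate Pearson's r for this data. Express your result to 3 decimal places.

-0.918

n = 7, ΣX = 136.5, ΣY = 136.4, ΣX² = 2873.87, ΣY² = 2734.28, ΣXY = 2542.87
nΣXY − ΣXΣY = 17800.09 − 18618.6 = -818.51
nΣX² − (ΣX)² = 20117.09 − 18632.25 = 1484.84; nΣY² − (ΣY)² = 19139.96 − 18604.96 = 535
r = -818.51 / √(1484.84 × 535) = -818.51 / 891.2853 ≈ -0.918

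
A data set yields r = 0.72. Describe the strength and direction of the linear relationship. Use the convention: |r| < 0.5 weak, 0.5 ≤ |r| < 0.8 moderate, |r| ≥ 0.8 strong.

moderate positive

r = 0.72 > 0 so the relationship is positive.
|r| = 0.72, which falls in the moderate range.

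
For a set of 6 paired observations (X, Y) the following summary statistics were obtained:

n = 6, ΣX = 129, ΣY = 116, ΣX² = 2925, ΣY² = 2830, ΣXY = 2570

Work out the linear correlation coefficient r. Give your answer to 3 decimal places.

r = (nΣXY − ΣXΣY) / √[(nΣX² − (ΣX)²)(nΣY² − (ΣY)²)]
Numerator: 6×2570 − 129×116 = 456
Denominator: √[(17550 − 16641)(16980 − 13456)] = √[909 × 3524] = 1789.7810
r = 456 / 1789.7810 ≈ 0.255

0.255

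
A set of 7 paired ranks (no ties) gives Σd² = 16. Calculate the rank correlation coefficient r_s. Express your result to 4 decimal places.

ρ = 1 − 6Σd² / [n(n²−1)] = 1 − 6×16 / (7×48)
  = 1 − 96/336 = 1 − 0.28571 ≈ 0.7143

0.7143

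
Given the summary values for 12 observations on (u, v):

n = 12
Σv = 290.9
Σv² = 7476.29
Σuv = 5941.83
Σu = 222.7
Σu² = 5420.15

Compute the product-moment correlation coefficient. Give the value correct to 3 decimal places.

r = (nΣuv − ΣuΣv) / √[(nΣu² − (Σu)²)(nΣv² − (Σv)²)]
Numerator: 12×5941.83 − 222.7×290.9 = 6518.53
Denominator: √[(65041.8 − 49595.29)(89715.48 − 84622.81)] = √[15446.51 × 5092.67] = 8869.2716
r = 6518.53 / 8869.2716 ≈ 0.735

0.735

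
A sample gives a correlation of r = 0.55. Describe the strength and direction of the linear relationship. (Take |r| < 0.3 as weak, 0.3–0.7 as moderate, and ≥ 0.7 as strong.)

r = 0.55 > 0 so the relationship is positive.
|r| = 0.55, which falls in the moderate range.

moderate positive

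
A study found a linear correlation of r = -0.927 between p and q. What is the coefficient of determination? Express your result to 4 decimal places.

0.8593

r² = (-0.927)² = 0.8593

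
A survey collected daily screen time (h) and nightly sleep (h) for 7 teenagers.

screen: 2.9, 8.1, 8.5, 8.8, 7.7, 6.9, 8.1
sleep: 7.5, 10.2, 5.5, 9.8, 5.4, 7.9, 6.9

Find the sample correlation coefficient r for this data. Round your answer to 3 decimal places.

0.076

n = 7, Σx = 51, Σy = 53.2, Σx² = 396.22, Σy² = 425.76, Σxy = 389.34
nΣxy − ΣxΣy = 2725.38 − 2713.2 = 12.18
nΣx² − (Σx)² = 2773.54 − 2601 = 172.54; nΣy² − (Σy)² = 2980.32 − 2830.24 = 150.08
r = 12.18 / √(172.54 × 150.08) = 12.18 / 160.9186 ≈ 0.076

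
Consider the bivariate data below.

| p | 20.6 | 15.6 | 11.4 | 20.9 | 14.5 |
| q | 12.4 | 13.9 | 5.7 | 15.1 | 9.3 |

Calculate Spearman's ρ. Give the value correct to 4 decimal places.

Rank p: 4, 3, 1, 5, 2
Rank q: 3, 4, 1, 5, 2
d = rank(p) − rank(q): 1, -1, 0, 0, 0; Σd² = 2
ρ = 1 − 6Σd² / [n(n²−1)] = 1 − 6×2 / (5×24) = 1 − 12/120 ≈ 0.9000

0.9000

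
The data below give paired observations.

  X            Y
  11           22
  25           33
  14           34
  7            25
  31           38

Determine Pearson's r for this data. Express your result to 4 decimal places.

n = 5, ΣX = 88, ΣY = 152, ΣX² = 1952, ΣY² = 4798, ΣXY = 2896
nΣXY − ΣXΣY = 14480 − 13376 = 1104
nΣX² − (ΣX)² = 9760 − 7744 = 2016; nΣY² − (ΣY)² = 23990 − 23104 = 886
r = 1104 / √(2016 × 886) = 1104 / 1336.4790 ≈ 0.8261

0.8261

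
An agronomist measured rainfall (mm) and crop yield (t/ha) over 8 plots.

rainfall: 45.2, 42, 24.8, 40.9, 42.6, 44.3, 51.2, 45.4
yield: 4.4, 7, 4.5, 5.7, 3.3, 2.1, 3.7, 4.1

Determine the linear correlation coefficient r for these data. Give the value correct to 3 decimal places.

-0.208

n = 8, Σx = 336.4, Σy = 34.8, Σx² = 14554.74, Σy² = 166.9, Σxy = 1446.8
nΣxy − ΣxΣy = 11574.4 − 11706.72 = -132.32
nΣx² − (Σx)² = 116437.92 − 113164.96 = 3272.96; nΣy² − (Σy)² = 1335.2 − 1211.04 = 124.16
r = -132.32 / √(3272.96 × 124.16) = -132.32 / 637.4721 ≈ -0.208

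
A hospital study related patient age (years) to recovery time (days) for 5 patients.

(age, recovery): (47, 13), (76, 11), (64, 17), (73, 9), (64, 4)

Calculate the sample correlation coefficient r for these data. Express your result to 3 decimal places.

n = 5, Σx = 324, Σy = 54, Σx² = 21506, Σy² = 676, Σxy = 3448
nΣxy − ΣxΣy = 17240 − 17496 = -256
nΣx² − (Σx)² = 107530 − 104976 = 2554; nΣy² − (Σy)² = 3380 − 2916 = 464
r = -256 / √(2554 × 464) = -256 / 1088.6028 ≈ -0.235

-0.235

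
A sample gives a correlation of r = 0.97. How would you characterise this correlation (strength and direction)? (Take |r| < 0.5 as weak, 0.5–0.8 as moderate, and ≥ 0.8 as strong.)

r = 0.97 > 0 so the relationship is positive.
|r| = 0.97, which falls in the strong range.

strong positive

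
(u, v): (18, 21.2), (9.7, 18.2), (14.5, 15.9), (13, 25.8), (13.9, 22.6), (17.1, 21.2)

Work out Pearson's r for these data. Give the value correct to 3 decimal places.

0.124

n = 6, Σu = 86.2, Σv = 124.9, Σu² = 1282.96, Σv² = 2659.33, Σuv = 1800.75
nΣuv − ΣuΣv = 10804.5 − 10766.38 = 38.12
nΣu² − (Σu)² = 7697.76 − 7430.44 = 267.32; nΣv² − (Σv)² = 15955.98 − 15600.01 = 355.97
r = 38.12 / √(267.32 × 355.97) = 38.12 / 308.4767 ≈ 0.124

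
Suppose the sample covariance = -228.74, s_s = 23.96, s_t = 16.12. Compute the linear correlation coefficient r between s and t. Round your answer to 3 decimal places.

-0.592

r = Cov(s,t) / (s_s · s_t) = -228.74 / (23.96 × 16.12)
  = -228.74 / 386.2352 ≈ -0.592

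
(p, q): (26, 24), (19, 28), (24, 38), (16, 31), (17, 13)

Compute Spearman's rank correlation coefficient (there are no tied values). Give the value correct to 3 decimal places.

Rank p: 5, 3, 4, 1, 2
Rank q: 2, 3, 5, 4, 1
d = rank(p) − rank(q): 3, 0, -1, -3, 1; Σd² = 20
ρ = 1 − 6Σd² / [n(n²−1)] = 1 − 6×20 / (5×24) = 1 − 120/120 ≈ 0.000

0.000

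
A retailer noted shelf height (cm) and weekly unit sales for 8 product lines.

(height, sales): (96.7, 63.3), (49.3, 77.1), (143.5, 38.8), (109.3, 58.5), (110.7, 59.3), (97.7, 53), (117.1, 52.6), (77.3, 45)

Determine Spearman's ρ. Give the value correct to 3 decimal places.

Rank height: 3, 1, 8, 5, 6, 4, 7, 2
Rank sales: 7, 8, 1, 5, 6, 4, 3, 2
d = rank(height) − rank(sales): -4, -7, 7, 0, 0, 0, 4, 0; Σd² = 130
ρ = 1 − 6Σd² / [n(n²−1)] = 1 − 6×130 / (8×63) = 1 − 780/504 ≈ -0.548

-0.548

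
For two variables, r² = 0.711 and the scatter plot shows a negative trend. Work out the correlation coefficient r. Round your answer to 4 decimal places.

-0.8432

|r| = √0.711 = 0.8432
The association is negative, so r = −0.8432.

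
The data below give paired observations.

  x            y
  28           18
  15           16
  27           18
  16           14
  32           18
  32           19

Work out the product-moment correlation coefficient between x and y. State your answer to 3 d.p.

n = 6, Σx = 150, Σy = 103, Σx² = 4042, Σy² = 1785, Σxy = 2638
nΣxy − ΣxΣy = 15828 − 15450 = 378
nΣx² − (Σx)² = 24252 − 22500 = 1752; nΣy² − (Σy)² = 10710 − 10609 = 101
r = 378 / √(1752 × 101) = 378 / 420.6566 ≈ 0.899

0.899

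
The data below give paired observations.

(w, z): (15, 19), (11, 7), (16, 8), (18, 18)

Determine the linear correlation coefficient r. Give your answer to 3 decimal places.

n = 4, Σw = 60, Σz = 52, Σw² = 926, Σz² = 798, Σwz = 814
nΣwz − ΣwΣz = 3256 − 3120 = 136
nΣw² − (Σw)² = 3704 − 3600 = 104; nΣz² − (Σz)² = 3192 − 2704 = 488
r = 136 / √(104 × 488) = 136 / 225.2820 ≈ 0.604

0.604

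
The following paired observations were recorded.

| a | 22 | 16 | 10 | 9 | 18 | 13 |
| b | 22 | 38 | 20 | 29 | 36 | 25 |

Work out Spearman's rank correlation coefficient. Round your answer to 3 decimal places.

0.143

Rank a: 6, 4, 2, 1, 5, 3
Rank b: 2, 6, 1, 4, 5, 3
d = rank(a) − rank(b): 4, -2, 1, -3, 0, 0; Σd² = 30
ρ = 1 − 6Σd² / [n(n²−1)] = 1 − 6×30 / (6×35) = 1 − 180/210 ≈ 0.143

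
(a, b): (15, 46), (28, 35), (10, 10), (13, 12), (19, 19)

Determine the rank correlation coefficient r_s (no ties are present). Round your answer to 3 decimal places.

0.700

Rank a: 3, 5, 1, 2, 4
Rank b: 5, 4, 1, 2, 3
d = rank(a) − rank(b): -2, 1, 0, 0, 1; Σd² = 6
ρ = 1 − 6Σd² / [n(n²−1)] = 1 − 6×6 / (5×24) = 1 − 36/120 ≈ 0.700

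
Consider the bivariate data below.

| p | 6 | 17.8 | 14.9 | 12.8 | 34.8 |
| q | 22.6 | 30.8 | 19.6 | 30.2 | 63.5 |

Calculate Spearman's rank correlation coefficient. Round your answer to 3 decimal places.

0.700

Rank p: 1, 4, 3, 2, 5
Rank q: 2, 4, 1, 3, 5
d = rank(p) − rank(q): -1, 0, 2, -1, 0; Σd² = 6
ρ = 1 − 6Σd² / [n(n²−1)] = 1 − 6×6 / (5×24) = 1 − 36/120 ≈ 0.700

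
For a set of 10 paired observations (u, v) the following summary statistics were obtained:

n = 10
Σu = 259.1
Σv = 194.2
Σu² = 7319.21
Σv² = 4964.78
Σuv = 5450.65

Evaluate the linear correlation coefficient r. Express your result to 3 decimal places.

0.493

r = (nΣuv − ΣuΣv) / √[(nΣu² − (Σu)²)(nΣv² − (Σv)²)]
Numerator: 10×5450.65 − 259.1×194.2 = 4189.28
Denominator: √[(73192.1 − 67132.81)(49647.8 − 37713.64)] = √[6059.29 × 11934.16] = 8503.6778
r = 4189.28 / 8503.6778 ≈ 0.493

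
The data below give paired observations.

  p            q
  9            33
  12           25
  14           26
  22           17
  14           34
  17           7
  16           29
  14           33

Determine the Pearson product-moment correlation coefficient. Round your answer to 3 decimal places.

-0.614

n = 8, Σp = 118, Σq = 204, Σp² = 1842, Σq² = 5814, Σpq = 2856
nΣpq − ΣpΣq = 22848 − 24072 = -1224
nΣp² − (Σp)² = 14736 − 13924 = 812; nΣq² − (Σq)² = 46512 − 41616 = 4896
r = -1224 / √(812 × 4896) = -1224 / 1993.8786 ≈ -0.614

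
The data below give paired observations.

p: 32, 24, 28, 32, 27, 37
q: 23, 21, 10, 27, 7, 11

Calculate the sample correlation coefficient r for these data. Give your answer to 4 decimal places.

n = 6, Σp = 180, Σq = 99, Σp² = 5506, Σq² = 1969, Σpq = 2980
nΣpq − ΣpΣq = 17880 − 17820 = 60
nΣp² − (Σp)² = 33036 − 32400 = 636; nΣq² − (Σq)² = 11814 − 9801 = 2013
r = 60 / √(636 × 2013) = 60 / 1131.4893 ≈ 0.0530

0.0530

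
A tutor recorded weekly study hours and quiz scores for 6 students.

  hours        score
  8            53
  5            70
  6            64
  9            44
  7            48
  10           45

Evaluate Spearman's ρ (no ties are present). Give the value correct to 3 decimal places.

-0.886

Rank hours: 4, 1, 2, 5, 3, 6
Rank score: 4, 6, 5, 1, 3, 2
d = rank(hours) − rank(score): 0, -5, -3, 4, 0, 4; Σd² = 66
ρ = 1 − 6Σd² / [n(n²−1)] = 1 − 6×66 / (6×35) = 1 − 396/210 ≈ -0.886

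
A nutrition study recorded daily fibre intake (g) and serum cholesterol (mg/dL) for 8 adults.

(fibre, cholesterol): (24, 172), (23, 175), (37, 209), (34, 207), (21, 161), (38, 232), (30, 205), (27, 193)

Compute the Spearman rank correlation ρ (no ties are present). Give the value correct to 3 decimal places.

0.976

Rank fibre: 3, 2, 7, 6, 1, 8, 5, 4
Rank cholesterol: 2, 3, 7, 6, 1, 8, 5, 4
d = rank(fibre) − rank(cholesterol): 1, -1, 0, 0, 0, 0, 0, 0; Σd² = 2
ρ = 1 − 6Σd² / [n(n²−1)] = 1 − 6×2 / (8×63) = 1 − 12/504 ≈ 0.976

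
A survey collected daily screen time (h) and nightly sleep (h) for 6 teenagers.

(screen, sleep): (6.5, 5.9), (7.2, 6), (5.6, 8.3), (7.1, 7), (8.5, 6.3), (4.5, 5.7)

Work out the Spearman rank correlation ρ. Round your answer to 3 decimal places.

Rank screen: 3, 5, 2, 4, 6, 1
Rank sleep: 2, 3, 6, 5, 4, 1
d = rank(screen) − rank(sleep): 1, 2, -4, -1, 2, 0; Σd² = 26
ρ = 1 − 6Σd² / [n(n²−1)] = 1 − 6×26 / (6×35) = 1 − 156/210 ≈ 0.257

0.257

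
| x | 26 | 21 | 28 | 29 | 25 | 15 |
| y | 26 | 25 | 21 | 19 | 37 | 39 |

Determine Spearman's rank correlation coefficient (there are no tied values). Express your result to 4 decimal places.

Rank x: 4, 2, 5, 6, 3, 1
Rank y: 4, 3, 2, 1, 5, 6
d = rank(x) − rank(y): 0, -1, 3, 5, -2, -5; Σd² = 64
ρ = 1 − 6Σd² / [n(n²−1)] = 1 − 6×64 / (6×35) = 1 − 384/210 ≈ -0.8286

-0.8286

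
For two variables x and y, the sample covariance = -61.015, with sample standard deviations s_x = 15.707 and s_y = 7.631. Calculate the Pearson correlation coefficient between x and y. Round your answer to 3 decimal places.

r = Cov(x,y) / (s_x · s_y) = -61.015 / (15.707 × 7.631)
  = -61.015 / 119.8601 ≈ -0.509

-0.509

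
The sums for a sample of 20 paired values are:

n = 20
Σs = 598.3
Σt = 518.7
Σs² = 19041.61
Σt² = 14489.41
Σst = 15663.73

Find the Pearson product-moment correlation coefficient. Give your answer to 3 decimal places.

0.135

r = (nΣst − ΣsΣt) / √[(nΣs² − (Σs)²)(nΣt² − (Σt)²)]
Numerator: 20×15663.73 − 598.3×518.7 = 2936.39
Denominator: √[(380832.2 − 357962.89)(289788.2 − 269049.69)] = √[22869.31 × 20738.51] = 21777.8652
r = 2936.39 / 21777.8652 ≈ 0.135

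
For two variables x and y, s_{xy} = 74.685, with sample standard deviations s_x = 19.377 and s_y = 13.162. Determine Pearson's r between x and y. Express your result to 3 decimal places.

0.293

r = Cov(x,y) / (s_x · s_y) = 74.685 / (19.377 × 13.162)
  = 74.685 / 255.0401 ≈ 0.293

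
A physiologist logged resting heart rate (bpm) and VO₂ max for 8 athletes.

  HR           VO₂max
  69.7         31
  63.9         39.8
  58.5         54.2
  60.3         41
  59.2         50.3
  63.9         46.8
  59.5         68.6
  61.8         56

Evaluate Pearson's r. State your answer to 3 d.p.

-0.730

n = 8, Σx = 496.8, Σy = 387.7, Σx² = 30946.98, Σy² = 19725.97, Σxy = 23857.7
nΣxy − ΣxΣy = 190861.6 − 192609.36 = -1747.76
nΣx² − (Σx)² = 247575.84 − 246810.24 = 765.6; nΣy² − (Σy)² = 157807.76 − 150311.29 = 7496.47
r = -1747.76 / √(765.6 × 7496.47) = -1747.76 / 2395.6831 ≈ -0.730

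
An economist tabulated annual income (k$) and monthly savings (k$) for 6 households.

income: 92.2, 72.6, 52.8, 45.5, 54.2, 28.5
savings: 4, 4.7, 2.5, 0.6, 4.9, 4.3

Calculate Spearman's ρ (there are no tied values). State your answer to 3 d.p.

Rank income: 6, 5, 3, 2, 4, 1
Rank savings: 3, 5, 2, 1, 6, 4
d = rank(income) − rank(savings): 3, 0, 1, 1, -2, -3; Σd² = 24
ρ = 1 − 6Σd² / [n(n²−1)] = 1 − 6×24 / (6×35) = 1 − 144/210 ≈ 0.314

0.314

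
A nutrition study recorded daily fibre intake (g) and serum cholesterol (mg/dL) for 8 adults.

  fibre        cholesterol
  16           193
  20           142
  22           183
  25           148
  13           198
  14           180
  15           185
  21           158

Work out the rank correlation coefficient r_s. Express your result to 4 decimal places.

-0.6190

Rank fibre: 4, 5, 7, 8, 1, 2, 3, 6
Rank cholesterol: 7, 1, 5, 2, 8, 4, 6, 3
d = rank(fibre) − rank(cholesterol): -3, 4, 2, 6, -7, -2, -3, 3; Σd² = 136
ρ = 1 − 6Σd² / [n(n²−1)] = 1 − 6×136 / (8×63) = 1 − 816/504 ≈ -0.6190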